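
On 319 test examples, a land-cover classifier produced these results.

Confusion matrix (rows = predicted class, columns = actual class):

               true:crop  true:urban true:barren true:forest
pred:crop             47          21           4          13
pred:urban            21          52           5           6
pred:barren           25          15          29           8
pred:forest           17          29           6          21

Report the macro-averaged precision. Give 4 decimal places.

0.4591

Per-class precision (TP/(TP+FP)):
  crop: TP=47, FP=21+4+13=38 → 47/85 = 0.55294
  urban: TP=52, FP=21+5+6=32 → 52/84 = 0.61905
  barren: TP=29, FP=25+15+8=48 → 29/77 = 0.37662
  forest: TP=21, FP=17+29+6=52 → 21/73 = 0.28767
Macro-precision = mean = (0.55294 + 0.61905 + 0.37662 + 0.28767) / 4 = 0.4591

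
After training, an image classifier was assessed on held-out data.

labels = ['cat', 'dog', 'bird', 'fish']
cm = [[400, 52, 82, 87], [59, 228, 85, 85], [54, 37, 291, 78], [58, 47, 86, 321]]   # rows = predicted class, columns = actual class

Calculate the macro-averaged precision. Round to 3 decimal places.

0.601

Per-class precision (TP/(TP+FP)):
  cat: TP=400, FP=52+82+87=221 → 400/621 = 0.6441
  dog: TP=228, FP=59+85+85=229 → 228/457 = 0.4989
  bird: TP=291, FP=54+37+78=169 → 291/460 = 0.6326
  fish: TP=321, FP=58+47+86=191 → 321/512 = 0.6270
Macro-precision = mean = (0.6441 + 0.4989 + 0.6326 + 0.6270) / 4 = 0.601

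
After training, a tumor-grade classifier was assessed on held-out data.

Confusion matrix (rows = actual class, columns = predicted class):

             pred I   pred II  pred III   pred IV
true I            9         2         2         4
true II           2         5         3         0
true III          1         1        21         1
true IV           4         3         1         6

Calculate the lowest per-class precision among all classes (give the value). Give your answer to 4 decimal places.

0.4545

Per-class precision (TP/(TP+FP)):
  I: TP=9, FP=2+1+4=7 → 9/16 = 0.56250
  II: TP=5, FP=2+1+3=6 → 5/11 = 0.45455
  III: TP=21, FP=2+3+1=6 → 21/27 = 0.77778
  IV: TP=6, FP=4+0+1=5 → 6/11 = 0.54545
Lowest is class 'II' with precision = 0.4545.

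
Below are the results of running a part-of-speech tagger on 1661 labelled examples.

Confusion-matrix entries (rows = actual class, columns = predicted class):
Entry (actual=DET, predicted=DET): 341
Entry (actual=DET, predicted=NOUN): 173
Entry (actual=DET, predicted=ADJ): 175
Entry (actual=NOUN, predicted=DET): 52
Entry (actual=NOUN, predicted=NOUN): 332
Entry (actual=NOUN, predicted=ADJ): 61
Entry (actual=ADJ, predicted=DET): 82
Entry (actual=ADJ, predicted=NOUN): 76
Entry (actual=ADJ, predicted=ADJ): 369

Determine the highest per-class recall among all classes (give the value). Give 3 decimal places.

Per-class recall (TP/(TP+FN)):
  DET: TP=341, FN=173+175=348 → 341/689 = 0.4949
  NOUN: TP=332, FN=52+61=113 → 332/445 = 0.7461
  ADJ: TP=369, FN=82+76=158 → 369/527 = 0.7002
Highest is class 'NOUN' with recall = 0.746.

0.746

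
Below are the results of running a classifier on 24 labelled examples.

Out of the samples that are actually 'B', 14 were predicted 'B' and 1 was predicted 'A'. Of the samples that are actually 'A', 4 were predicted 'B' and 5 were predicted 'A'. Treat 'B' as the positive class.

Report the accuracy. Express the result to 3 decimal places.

0.792

Accuracy = (TP+TN)/N = (14+5)/24 = 0.792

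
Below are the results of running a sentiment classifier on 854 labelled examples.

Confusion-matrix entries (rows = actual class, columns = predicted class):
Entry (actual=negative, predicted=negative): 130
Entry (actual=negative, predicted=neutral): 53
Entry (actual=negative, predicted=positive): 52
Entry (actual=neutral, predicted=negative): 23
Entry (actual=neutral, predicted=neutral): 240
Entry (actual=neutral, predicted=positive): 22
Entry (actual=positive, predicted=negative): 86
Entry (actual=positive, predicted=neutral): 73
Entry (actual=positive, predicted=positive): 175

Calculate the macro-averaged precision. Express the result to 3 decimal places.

Per-class precision (TP/(TP+FP)):
  negative: TP=130, FP=23+86=109 → 130/239 = 0.5439
  neutral: TP=240, FP=53+73=126 → 240/366 = 0.6557
  positive: TP=175, FP=52+22=74 → 175/249 = 0.7028
Macro-precision = mean = (0.5439 + 0.6557 + 0.7028) / 3 = 0.634

0.634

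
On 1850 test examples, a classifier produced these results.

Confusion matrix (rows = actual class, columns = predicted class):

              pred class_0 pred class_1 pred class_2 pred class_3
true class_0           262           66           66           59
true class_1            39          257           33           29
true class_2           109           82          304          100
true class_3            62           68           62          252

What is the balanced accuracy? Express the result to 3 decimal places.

0.594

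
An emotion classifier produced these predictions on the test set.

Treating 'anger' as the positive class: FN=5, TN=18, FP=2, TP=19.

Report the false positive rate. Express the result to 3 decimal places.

FPR = FP/(FP+TN) = 2/(2+18) = 0.100

0.100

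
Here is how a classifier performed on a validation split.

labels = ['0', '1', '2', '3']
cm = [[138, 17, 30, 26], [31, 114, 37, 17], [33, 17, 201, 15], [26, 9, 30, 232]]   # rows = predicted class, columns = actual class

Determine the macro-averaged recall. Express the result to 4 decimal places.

Per-class recall (TP/(TP+FN)):
  0: TP=138, FN=31+33+26=90 → 138/228 = 0.60526
  1: TP=114, FN=17+17+9=43 → 114/157 = 0.72611
  2: TP=201, FN=30+37+30=97 → 201/298 = 0.67450
  3: TP=232, FN=26+17+15=58 → 232/290 = 0.80000
Macro-recall = mean = (0.60526 + 0.72611 + 0.67450 + 0.80000) / 4 = 0.7015

0.7015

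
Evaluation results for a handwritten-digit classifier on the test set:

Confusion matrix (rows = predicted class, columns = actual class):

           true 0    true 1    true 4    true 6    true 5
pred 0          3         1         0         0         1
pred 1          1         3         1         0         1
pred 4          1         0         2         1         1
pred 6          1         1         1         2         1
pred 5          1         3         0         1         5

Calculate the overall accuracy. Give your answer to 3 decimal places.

Accuracy = trace / total = (3+3+2+2+5=15) / 32 = 15/32 = 0.469

0.469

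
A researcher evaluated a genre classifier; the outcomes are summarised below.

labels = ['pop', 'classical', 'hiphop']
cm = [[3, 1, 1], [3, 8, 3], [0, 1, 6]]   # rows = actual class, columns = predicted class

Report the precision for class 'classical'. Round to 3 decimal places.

Treat 'classical' as positive and all other classes as negative.
precision = TP/(TP+FP).
classical: TP=8, FP=1+1=2 → 8/10 = 0.8000

0.800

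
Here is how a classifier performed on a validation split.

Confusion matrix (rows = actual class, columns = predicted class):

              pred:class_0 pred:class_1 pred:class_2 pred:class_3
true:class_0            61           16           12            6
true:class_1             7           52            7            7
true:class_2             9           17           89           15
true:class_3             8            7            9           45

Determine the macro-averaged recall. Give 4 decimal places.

Per-class recall (TP/(TP+FN)):
  class_0: TP=61, FN=16+12+6=34 → 61/95 = 0.64211
  class_1: TP=52, FN=7+7+7=21 → 52/73 = 0.71233
  class_2: TP=89, FN=9+17+15=41 → 89/130 = 0.68462
  class_3: TP=45, FN=8+7+9=24 → 45/69 = 0.65217
Macro-recall = mean = (0.64211 + 0.71233 + 0.68462 + 0.65217) / 4 = 0.6728

0.6728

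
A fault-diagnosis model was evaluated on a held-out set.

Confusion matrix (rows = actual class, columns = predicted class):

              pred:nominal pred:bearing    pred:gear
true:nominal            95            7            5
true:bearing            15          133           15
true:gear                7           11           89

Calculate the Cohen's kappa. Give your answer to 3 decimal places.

0.758

Observed agreement pₒ = trace/N = 317/377 = 0.8408
Expected agreement pₑ = Σ (rowᵢ·colᵢ)/N² = (107·117 + 163·151 + 107·109)/377² = 0.3433
κ = (pₒ − pₑ)/(1 − pₑ) = (0.8408 − 0.3433)/(1 − 0.3433) = 0.758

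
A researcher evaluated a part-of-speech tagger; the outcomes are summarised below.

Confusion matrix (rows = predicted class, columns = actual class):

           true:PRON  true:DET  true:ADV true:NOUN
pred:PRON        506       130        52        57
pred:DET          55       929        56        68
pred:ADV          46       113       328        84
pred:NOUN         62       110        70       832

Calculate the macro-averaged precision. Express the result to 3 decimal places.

Per-class precision (TP/(TP+FP)):
  PRON: TP=506, FP=130+52+57=239 → 506/745 = 0.6792
  DET: TP=929, FP=55+56+68=179 → 929/1108 = 0.8384
  ADV: TP=328, FP=46+113+84=243 → 328/571 = 0.5744
  NOUN: TP=832, FP=62+110+70=242 → 832/1074 = 0.7747
Macro-precision = mean = (0.6792 + 0.8384 + 0.5744 + 0.7747) / 4 = 0.717

0.717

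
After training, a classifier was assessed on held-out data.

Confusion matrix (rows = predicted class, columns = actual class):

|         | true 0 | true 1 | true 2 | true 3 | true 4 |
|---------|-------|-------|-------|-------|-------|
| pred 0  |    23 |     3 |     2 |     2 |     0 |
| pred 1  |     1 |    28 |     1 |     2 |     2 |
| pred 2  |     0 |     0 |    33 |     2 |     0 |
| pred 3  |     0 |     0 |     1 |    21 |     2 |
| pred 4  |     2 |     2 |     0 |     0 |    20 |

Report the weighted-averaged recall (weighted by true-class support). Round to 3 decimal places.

Per-class recall (TP/(TP+FN)):
  0: TP=23, FN=1+0+0+2=3 → 23/26 = 0.8846
  1: TP=28, FN=3+0+0+2=5 → 28/33 = 0.8485
  2: TP=33, FN=2+1+1+0=4 → 33/37 = 0.8919
  3: TP=21, FN=2+2+2+0=6 → 21/27 = 0.7778
  4: TP=20, FN=0+2+0+2=4 → 20/24 = 0.8333
Weighted-recall = Σ (supportᵢ/N)·recallᵢ with N=147: (26/147)·0.8846 + (33/147)·0.8485 + (37/147)·0.8919 + (27/147)·0.7778 + (24/147)·0.8333 = 0.850

0.850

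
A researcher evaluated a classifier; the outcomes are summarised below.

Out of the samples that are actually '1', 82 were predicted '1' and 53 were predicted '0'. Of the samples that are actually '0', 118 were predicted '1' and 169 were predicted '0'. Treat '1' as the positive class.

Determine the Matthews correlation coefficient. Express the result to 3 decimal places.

MCC = (TP·TN − FP·FN) / √((TP+FP)(TP+FN)(TN+FP)(TN+FN))
Numerator = 82·169 − 118·53 = 7604
Denominator = √(200·135·287·222) = √1720278000 = 41476.2342
MCC = 7604 / 41476.2342 = 0.183

0.183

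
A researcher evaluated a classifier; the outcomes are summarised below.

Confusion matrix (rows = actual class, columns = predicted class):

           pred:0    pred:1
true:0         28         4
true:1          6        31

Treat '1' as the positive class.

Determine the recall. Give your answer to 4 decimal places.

Recall = TP/(TP+FN) = 31/(31+6) = 31/37 = 0.8378

0.8378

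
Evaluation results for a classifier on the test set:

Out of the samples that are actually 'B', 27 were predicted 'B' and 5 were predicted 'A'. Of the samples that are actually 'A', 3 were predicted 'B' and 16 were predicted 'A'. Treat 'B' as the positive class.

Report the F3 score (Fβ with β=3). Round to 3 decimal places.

0.849

Fβ = (1+β²)·TP / ((1+β²)·TP + β²·FN + FP), with β²=9
= 10·27 / (10·27 + 9·5 + 3) = 0.849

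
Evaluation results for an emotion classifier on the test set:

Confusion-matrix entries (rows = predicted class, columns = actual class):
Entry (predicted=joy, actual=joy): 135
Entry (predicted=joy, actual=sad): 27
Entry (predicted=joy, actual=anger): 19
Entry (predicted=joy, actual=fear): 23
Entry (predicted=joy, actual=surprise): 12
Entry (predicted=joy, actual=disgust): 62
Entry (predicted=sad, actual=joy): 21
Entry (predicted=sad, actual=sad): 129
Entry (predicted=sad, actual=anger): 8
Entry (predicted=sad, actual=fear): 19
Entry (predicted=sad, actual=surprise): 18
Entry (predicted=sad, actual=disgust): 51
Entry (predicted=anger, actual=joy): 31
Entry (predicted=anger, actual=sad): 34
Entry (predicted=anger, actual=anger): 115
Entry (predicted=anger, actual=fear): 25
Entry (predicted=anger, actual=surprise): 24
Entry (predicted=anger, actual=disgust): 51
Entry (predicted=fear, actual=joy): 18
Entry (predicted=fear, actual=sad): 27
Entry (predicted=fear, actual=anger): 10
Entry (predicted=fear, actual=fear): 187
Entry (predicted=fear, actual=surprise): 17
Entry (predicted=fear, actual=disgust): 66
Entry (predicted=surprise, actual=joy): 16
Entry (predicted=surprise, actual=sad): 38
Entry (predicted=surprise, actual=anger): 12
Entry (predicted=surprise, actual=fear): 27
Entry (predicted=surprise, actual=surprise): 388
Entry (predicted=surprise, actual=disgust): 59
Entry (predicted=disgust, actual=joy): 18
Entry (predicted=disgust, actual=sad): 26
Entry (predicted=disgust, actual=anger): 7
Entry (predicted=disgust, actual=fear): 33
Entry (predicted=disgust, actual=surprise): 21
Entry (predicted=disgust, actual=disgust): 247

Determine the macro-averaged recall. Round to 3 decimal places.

0.594

Per-class recall (TP/(TP+FN)):
  joy: TP=135, FN=21+31+18+16+18=104 → 135/239 = 0.5649
  sad: TP=129, FN=27+34+27+38+26=152 → 129/281 = 0.4591
  anger: TP=115, FN=19+8+10+12+7=56 → 115/171 = 0.6725
  fear: TP=187, FN=23+19+25+27+33=127 → 187/314 = 0.5955
  surprise: TP=388, FN=12+18+24+17+21=92 → 388/480 = 0.8083
  disgust: TP=247, FN=62+51+51+66+59=289 → 247/536 = 0.4608
Macro-recall = mean = (0.5649 + 0.4591 + 0.6725 + 0.5955 + 0.8083 + 0.4608) / 6 = 0.594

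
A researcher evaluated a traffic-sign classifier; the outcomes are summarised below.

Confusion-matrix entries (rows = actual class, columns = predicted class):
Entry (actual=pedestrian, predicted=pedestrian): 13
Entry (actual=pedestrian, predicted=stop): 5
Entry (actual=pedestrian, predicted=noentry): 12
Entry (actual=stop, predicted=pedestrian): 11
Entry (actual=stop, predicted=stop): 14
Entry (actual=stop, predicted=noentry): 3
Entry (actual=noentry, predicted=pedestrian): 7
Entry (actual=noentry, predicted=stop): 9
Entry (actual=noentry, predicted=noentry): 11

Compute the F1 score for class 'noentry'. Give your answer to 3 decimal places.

0.415

One-vs-rest for 'noentry': TP = diagonal; FP = other classes predicted 'noentry'; FN = 'noentry' predicted as other.
F1 score = 2·TP/(2·TP+FP+FN).
noentry: TP=11, FP=12+3=15, FN=7+9=16 → 22/53 = 0.4151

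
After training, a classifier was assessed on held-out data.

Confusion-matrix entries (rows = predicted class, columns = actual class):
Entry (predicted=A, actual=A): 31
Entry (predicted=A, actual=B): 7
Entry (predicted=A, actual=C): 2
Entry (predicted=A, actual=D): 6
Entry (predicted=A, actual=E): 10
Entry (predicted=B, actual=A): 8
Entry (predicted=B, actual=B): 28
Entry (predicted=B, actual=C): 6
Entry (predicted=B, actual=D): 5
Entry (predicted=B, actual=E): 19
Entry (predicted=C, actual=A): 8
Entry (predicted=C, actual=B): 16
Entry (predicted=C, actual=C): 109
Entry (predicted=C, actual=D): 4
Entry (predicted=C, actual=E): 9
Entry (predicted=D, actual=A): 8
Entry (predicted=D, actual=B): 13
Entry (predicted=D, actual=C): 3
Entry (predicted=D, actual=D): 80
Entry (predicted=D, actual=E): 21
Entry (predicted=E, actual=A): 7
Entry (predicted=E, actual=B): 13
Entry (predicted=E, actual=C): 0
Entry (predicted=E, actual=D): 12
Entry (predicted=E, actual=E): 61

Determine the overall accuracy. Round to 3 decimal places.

0.636

Accuracy = trace / total = (31+28+109+80+61=309) / 486 = 309/486 = 0.636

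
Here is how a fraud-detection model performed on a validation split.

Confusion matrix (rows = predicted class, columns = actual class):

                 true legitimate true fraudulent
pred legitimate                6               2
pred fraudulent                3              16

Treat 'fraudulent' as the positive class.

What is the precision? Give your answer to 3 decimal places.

0.842

Precision = TP/(TP+FP) = 16/(16+3) = 16/19 = 0.842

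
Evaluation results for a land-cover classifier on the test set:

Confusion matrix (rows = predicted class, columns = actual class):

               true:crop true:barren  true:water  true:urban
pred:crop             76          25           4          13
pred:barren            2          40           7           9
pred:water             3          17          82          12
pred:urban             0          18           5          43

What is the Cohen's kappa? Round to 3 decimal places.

Observed agreement pₒ = trace/N = 241/356 = 0.6770
Expected agreement pₑ = Σ (rowᵢ·colᵢ)/N² = (81·118 + 100·58 + 98·114 + 77·66)/356² = 0.2494
κ = (pₒ − pₑ)/(1 − pₑ) = (0.6770 − 0.2494)/(1 − 0.2494) = 0.570

0.570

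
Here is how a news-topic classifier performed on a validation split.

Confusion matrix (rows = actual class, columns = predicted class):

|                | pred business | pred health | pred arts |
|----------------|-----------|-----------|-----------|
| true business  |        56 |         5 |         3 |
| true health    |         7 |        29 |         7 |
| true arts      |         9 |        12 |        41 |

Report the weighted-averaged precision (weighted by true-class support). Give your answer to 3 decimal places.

0.750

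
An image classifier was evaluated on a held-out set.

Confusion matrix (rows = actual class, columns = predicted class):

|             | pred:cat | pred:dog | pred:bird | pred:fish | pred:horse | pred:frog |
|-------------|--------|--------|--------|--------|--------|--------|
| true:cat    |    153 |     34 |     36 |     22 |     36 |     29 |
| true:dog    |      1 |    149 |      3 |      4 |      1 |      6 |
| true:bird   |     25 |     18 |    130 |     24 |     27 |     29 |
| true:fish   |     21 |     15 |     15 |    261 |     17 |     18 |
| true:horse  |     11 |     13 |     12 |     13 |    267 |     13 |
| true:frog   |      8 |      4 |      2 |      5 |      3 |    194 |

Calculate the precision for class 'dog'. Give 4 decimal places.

Treat 'dog' as positive and all other classes as negative.
precision = TP/(TP+FP).
dog: TP=149, FP=34+18+15+13+4=84 → 149/233 = 0.63948

0.6395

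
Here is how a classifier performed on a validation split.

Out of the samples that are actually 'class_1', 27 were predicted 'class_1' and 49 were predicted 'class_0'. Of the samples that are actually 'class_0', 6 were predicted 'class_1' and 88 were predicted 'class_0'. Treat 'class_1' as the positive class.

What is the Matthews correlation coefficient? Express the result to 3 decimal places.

MCC = (TP·TN − FP·FN) / √((TP+FP)(TP+FN)(TN+FP)(TN+FN))
Numerator = 27·88 − 6·49 = 2082
Denominator = √(33·76·94·137) = √32298024 = 5683.1351
MCC = 2082 / 5683.1351 = 0.366

0.366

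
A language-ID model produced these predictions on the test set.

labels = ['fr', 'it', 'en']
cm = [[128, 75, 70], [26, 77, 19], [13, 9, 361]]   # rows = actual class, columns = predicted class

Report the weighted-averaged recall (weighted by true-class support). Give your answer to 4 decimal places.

Per-class recall (TP/(TP+FN)):
  fr: TP=128, FN=75+70=145 → 128/273 = 0.46886
  it: TP=77, FN=26+19=45 → 77/122 = 0.63115
  en: TP=361, FN=13+9=22 → 361/383 = 0.94256
Weighted-recall = Σ (supportᵢ/N)·recallᵢ with N=778: (273/778)·0.46886 + (122/778)·0.63115 + (383/778)·0.94256 = 0.7275

0.7275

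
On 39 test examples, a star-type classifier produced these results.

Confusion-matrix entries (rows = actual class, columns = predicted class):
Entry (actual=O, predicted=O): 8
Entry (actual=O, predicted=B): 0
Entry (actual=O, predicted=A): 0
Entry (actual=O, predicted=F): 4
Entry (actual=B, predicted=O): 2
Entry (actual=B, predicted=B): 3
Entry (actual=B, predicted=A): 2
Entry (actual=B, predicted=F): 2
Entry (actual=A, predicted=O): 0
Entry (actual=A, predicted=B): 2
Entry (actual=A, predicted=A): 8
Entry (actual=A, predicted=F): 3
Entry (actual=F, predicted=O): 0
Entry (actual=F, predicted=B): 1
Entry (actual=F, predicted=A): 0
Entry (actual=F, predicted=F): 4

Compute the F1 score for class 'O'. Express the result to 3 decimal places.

0.727

Treat 'O' as positive and all other classes as negative.
F1 score = 2·TP/(2·TP+FP+FN).
O: TP=8, FP=2+0+0=2, FN=0+0+4=4 → 16/22 = 0.7273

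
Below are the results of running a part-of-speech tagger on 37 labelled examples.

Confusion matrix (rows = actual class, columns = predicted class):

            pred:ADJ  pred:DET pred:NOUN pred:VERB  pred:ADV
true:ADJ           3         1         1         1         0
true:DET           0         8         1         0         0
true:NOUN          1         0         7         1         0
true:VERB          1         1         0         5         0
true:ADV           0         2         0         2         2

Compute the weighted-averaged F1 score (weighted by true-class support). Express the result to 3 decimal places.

Per-class F1 score (2·TP/(2·TP+FP+FN)):
  ADJ: TP=3, FP=0+1+1+0=2, FN=1+1+1+0=3 → 6/11 = 0.5455
  DET: TP=8, FP=1+0+1+2=4, FN=0+1+0+0=1 → 16/21 = 0.7619
  NOUN: TP=7, FP=1+1+0+0=2, FN=1+0+1+0=2 → 14/18 = 0.7778
  VERB: TP=5, FP=1+0+1+2=4, FN=1+1+0+0=2 → 10/16 = 0.6250
  ADV: TP=2, FP=0+0+0+0=0, FN=0+2+0+2=4 → 4/8 = 0.5000
Weighted-F1 score = Σ (supportᵢ/N)·F1 scoreᵢ with N=37: (6/37)·0.5455 + (9/37)·0.7619 + (9/37)·0.7778 + (7/37)·0.6250 + (6/37)·0.5000 = 0.662

0.662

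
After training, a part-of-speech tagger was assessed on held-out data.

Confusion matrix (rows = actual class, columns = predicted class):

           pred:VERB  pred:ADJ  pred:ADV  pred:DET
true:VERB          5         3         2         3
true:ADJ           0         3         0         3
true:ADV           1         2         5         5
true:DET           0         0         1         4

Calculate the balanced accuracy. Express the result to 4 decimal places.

0.5173

Balanced accuracy = mean of per-class recall.
  VERB: recall = 5/13 = 0.38462
  ADJ: recall = 3/6 = 0.50000
  ADV: recall = 5/13 = 0.38462
  DET: recall = 4/5 = 0.80000
Mean = (0.38462 + 0.50000 + 0.38462 + 0.80000) / 4 = 0.5173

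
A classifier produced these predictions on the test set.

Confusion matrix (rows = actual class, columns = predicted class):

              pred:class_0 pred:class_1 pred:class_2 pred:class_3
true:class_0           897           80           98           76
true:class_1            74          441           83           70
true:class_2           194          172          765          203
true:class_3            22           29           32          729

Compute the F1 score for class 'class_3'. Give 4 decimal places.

0.7714

Treat 'class_3' as positive and all other classes as negative.
F1 score = 2·TP/(2·TP+FP+FN).
class_3: TP=729, FP=76+70+203=349, FN=22+29+32=83 → 1458/1890 = 0.77143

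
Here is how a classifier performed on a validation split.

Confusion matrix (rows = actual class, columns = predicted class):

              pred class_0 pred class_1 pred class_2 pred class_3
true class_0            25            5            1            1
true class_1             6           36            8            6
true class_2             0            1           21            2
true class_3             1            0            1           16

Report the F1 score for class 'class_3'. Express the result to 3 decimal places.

0.744

One-vs-rest for 'class_3': TP = diagonal; FP = other classes predicted 'class_3'; FN = 'class_3' predicted as other.
F1 score = 2·TP/(2·TP+FP+FN).
class_3: TP=16, FP=1+6+2=9, FN=1+0+1=2 → 32/43 = 0.7442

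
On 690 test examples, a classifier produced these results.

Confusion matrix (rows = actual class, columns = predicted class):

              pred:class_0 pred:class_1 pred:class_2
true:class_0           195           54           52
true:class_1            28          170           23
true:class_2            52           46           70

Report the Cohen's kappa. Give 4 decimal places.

0.4311

Observed agreement pₒ = trace/N = 435/690 = 0.63043
Expected agreement pₑ = Σ (rowᵢ·colᵢ)/N² = (301·275 + 221·270 + 168·145)/690² = 0.35036
κ = (pₒ − pₑ)/(1 − pₑ) = (0.63043 − 0.35036)/(1 − 0.35036) = 0.4311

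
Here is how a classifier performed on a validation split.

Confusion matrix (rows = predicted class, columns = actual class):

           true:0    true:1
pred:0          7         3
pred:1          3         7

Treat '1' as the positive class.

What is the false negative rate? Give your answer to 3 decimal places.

0.300

FNR = FN/(FN+TP) = 3/(3+7) = 0.300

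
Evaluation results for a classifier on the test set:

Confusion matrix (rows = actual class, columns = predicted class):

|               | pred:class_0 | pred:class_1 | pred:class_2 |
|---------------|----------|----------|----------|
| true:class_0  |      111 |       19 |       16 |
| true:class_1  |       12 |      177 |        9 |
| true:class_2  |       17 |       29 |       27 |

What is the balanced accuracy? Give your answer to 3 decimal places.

Balanced accuracy = mean of per-class recall.
  class_0: recall = 111/146 = 0.7603
  class_1: recall = 177/198 = 0.8939
  class_2: recall = 27/73 = 0.3699
Mean = (0.7603 + 0.8939 + 0.3699) / 3 = 0.675

0.675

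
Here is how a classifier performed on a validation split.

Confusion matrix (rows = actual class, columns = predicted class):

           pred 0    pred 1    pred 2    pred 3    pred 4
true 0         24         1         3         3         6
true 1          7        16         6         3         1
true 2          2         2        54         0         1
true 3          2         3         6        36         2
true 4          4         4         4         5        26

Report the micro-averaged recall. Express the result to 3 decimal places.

0.706

Micro-averaging pools counts across classes: ΣTP=156, ΣFP=65, ΣFN=65.
Micro-recall = TP/(TP+FN) on pooled counts = 0.706 (equals overall accuracy in single-label multiclass).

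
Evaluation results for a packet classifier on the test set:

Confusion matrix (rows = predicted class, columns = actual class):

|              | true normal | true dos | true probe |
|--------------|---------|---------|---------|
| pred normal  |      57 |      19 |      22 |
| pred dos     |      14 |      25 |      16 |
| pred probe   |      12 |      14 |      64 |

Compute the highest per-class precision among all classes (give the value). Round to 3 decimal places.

Per-class precision (TP/(TP+FP)):
  normal: TP=57, FP=19+22=41 → 57/98 = 0.5816
  dos: TP=25, FP=14+16=30 → 25/55 = 0.4545
  probe: TP=64, FP=12+14=26 → 64/90 = 0.7111
Highest is class 'probe' with precision = 0.711.

0.711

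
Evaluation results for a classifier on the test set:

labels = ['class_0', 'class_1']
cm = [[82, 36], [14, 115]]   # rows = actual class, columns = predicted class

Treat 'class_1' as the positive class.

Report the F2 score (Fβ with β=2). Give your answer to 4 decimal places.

Fβ = (1+β²)·TP / ((1+β²)·TP + β²·FN + FP), with β²=4
= 5·115 / (5·115 + 4·14 + 36) = 0.8621

0.8621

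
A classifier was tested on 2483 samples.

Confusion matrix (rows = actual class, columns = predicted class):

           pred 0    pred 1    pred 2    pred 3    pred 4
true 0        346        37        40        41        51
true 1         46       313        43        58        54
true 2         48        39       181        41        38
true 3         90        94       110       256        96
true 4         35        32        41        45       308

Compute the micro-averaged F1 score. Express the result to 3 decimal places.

Micro-averaging pools counts across classes: ΣTP=1404, ΣFP=1079, ΣFN=1079.
Micro-F1 score = 2·TP/(2·TP+FP+FN) on pooled counts = 0.565 (equals overall accuracy in single-label multiclass).

0.565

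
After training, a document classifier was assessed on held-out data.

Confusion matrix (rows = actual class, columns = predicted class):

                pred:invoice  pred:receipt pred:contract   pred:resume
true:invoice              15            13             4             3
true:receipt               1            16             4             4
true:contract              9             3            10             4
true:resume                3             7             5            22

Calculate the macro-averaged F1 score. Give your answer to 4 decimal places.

0.5032

Per-class F1 score (2·TP/(2·TP+FP+FN)):
  invoice: TP=15, FP=1+9+3=13, FN=13+4+3=20 → 30/63 = 0.47619
  receipt: TP=16, FP=13+3+7=23, FN=1+4+4=9 → 32/64 = 0.50000
  contract: TP=10, FP=4+4+5=13, FN=9+3+4=16 → 20/49 = 0.40816
  resume: TP=22, FP=3+4+4=11, FN=3+7+5=15 → 44/70 = 0.62857
Macro-F1 score = mean = (0.47619 + 0.50000 + 0.40816 + 0.62857) / 4 = 0.5032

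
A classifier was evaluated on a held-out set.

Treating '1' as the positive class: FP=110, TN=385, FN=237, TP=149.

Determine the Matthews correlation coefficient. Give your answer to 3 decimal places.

MCC = (TP·TN − FP·FN) / √((TP+FP)(TP+FN)(TN+FP)(TN+FN))
Numerator = 149·385 − 110·237 = 31295
Denominator = √(259·386·495·622) = √30780994860 = 175445.1335
MCC = 31295 / 175445.1335 = 0.178

0.178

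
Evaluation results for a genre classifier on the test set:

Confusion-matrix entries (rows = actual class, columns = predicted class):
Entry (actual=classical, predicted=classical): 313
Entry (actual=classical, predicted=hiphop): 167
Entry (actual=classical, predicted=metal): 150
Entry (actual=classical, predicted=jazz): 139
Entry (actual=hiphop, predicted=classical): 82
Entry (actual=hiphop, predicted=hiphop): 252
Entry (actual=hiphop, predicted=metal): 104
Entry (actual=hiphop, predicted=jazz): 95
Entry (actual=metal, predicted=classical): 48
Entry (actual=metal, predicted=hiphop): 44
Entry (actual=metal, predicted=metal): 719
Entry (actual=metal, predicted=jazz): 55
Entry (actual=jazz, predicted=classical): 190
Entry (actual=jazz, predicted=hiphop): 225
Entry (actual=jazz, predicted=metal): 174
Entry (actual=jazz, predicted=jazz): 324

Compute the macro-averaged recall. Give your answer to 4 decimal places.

0.5162

Per-class recall (TP/(TP+FN)):
  classical: TP=313, FN=167+150+139=456 → 313/769 = 0.40702
  hiphop: TP=252, FN=82+104+95=281 → 252/533 = 0.47280
  metal: TP=719, FN=48+44+55=147 → 719/866 = 0.83025
  jazz: TP=324, FN=190+225+174=589 → 324/913 = 0.35487
Macro-recall = mean = (0.40702 + 0.47280 + 0.83025 + 0.35487) / 4 = 0.5162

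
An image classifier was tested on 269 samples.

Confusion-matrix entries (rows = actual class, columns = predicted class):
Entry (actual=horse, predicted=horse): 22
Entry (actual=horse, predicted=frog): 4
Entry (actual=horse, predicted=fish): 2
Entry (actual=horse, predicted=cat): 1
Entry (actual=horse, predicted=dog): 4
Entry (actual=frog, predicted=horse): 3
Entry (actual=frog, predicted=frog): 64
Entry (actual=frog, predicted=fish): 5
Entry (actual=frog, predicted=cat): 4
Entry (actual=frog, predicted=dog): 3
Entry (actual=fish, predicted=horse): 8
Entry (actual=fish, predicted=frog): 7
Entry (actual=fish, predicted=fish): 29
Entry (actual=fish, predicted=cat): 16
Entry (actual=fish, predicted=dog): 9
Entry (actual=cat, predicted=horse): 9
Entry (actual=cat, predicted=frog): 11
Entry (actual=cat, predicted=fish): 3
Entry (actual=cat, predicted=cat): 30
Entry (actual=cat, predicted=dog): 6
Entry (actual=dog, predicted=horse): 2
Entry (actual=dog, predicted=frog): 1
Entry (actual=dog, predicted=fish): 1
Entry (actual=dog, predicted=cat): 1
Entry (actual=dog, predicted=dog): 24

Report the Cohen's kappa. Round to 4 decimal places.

Observed agreement pₒ = trace/N = 169/269 = 0.62825
Expected agreement pₑ = Σ (rowᵢ·colᵢ)/N² = (33·44 + 79·87 + 69·40 + 59·52 + 29·46)/269² = 0.21402
κ = (pₒ − pₑ)/(1 − pₑ) = (0.62825 − 0.21402)/(1 − 0.21402) = 0.5270

0.5270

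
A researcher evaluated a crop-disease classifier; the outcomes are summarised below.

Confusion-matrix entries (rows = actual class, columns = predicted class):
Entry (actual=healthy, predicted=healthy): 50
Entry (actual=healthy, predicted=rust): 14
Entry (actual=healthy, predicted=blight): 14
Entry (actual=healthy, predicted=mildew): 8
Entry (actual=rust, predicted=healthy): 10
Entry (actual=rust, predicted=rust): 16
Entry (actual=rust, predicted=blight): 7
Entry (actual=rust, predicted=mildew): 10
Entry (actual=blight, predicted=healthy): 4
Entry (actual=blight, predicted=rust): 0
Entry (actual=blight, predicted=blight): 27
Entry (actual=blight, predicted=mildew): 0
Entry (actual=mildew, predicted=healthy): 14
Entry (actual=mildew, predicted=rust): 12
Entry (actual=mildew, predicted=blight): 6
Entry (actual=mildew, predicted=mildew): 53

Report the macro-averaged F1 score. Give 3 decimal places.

0.575

Per-class F1 score (2·TP/(2·TP+FP+FN)):
  healthy: TP=50, FP=10+4+14=28, FN=14+14+8=36 → 100/164 = 0.6098
  rust: TP=16, FP=14+0+12=26, FN=10+7+10=27 → 32/85 = 0.3765
  blight: TP=27, FP=14+7+6=27, FN=4+0+0=4 → 54/85 = 0.6353
  mildew: TP=53, FP=8+10+0=18, FN=14+12+6=32 → 106/156 = 0.6795
Macro-F1 score = mean = (0.6098 + 0.3765 + 0.6353 + 0.6795) / 4 = 0.575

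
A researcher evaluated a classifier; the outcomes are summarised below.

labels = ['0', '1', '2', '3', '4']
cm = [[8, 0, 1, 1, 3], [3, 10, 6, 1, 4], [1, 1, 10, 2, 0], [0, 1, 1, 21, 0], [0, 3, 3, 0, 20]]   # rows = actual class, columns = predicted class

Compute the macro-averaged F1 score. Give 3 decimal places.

0.671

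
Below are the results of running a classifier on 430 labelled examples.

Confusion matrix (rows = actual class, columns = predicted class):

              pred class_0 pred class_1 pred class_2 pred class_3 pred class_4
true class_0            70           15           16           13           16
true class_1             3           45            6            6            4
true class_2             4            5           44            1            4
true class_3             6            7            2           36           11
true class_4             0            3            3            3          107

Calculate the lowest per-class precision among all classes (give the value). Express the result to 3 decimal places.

0.600

Per-class precision (TP/(TP+FP)):
  class_0: TP=70, FP=3+4+6+0=13 → 70/83 = 0.8434
  class_1: TP=45, FP=15+5+7+3=30 → 45/75 = 0.6000
  class_2: TP=44, FP=16+6+2+3=27 → 44/71 = 0.6197
  class_3: TP=36, FP=13+6+1+3=23 → 36/59 = 0.6102
  class_4: TP=107, FP=16+4+4+11=35 → 107/142 = 0.7535
Lowest is class 'class_1' with precision = 0.600.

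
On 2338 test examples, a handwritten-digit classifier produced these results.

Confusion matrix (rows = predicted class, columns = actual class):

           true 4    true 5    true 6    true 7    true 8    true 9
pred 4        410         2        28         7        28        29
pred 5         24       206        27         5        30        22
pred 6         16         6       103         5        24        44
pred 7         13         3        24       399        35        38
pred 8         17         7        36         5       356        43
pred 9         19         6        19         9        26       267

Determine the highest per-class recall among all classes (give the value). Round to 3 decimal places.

Per-class recall (TP/(TP+FN)):
  4: TP=410, FN=24+16+13+17+19=89 → 410/499 = 0.8216
  5: TP=206, FN=2+6+3+7+6=24 → 206/230 = 0.8957
  6: TP=103, FN=28+27+24+36+19=134 → 103/237 = 0.4346
  7: TP=399, FN=7+5+5+5+9=31 → 399/430 = 0.9279
  8: TP=356, FN=28+30+24+35+26=143 → 356/499 = 0.7134
  9: TP=267, FN=29+22+44+38+43=176 → 267/443 = 0.6027
Highest is class '7' with recall = 0.928.

0.928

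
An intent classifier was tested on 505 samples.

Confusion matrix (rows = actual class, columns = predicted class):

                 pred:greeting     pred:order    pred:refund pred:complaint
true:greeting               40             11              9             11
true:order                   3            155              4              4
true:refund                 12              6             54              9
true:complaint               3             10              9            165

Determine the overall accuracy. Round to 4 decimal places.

0.8198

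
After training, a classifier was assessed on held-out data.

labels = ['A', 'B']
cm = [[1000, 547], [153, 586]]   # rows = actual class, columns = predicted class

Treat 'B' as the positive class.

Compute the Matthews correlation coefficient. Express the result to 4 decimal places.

0.4110

MCC = (TP·TN − FP·FN) / √((TP+FP)(TP+FN)(TN+FP)(TN+FN))
Numerator = 586·1000 − 547·153 = 502309
Denominator = √(1133·739·1547·1153) = √1493461286317 = 1222072.5373
MCC = 502309 / 1222072.5373 = 0.4110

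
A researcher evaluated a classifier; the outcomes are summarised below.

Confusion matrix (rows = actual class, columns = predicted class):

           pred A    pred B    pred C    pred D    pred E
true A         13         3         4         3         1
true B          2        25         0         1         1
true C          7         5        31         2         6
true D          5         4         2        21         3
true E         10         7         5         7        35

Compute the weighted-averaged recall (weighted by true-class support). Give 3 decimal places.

Per-class recall (TP/(TP+FN)):
  A: TP=13, FN=3+4+3+1=11 → 13/24 = 0.5417
  B: TP=25, FN=2+0+1+1=4 → 25/29 = 0.8621
  C: TP=31, FN=7+5+2+6=20 → 31/51 = 0.6078
  D: TP=21, FN=5+4+2+3=14 → 21/35 = 0.6000
  E: TP=35, FN=10+7+5+7=29 → 35/64 = 0.5469
Weighted-recall = Σ (supportᵢ/N)·recallᵢ with N=203: (24/203)·0.5417 + (29/203)·0.8621 + (51/203)·0.6078 + (35/203)·0.6000 + (64/203)·0.5469 = 0.616

0.616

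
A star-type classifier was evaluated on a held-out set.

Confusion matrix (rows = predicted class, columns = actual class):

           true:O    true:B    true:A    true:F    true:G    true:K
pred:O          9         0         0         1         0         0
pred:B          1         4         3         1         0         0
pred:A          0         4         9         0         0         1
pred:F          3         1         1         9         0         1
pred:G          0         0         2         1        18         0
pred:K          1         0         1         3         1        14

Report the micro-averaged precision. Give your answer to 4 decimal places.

0.7079

Micro-averaging pools counts across classes: ΣTP=63, ΣFP=26, ΣFN=26.
Micro-precision = TP/(TP+FP) on pooled counts = 0.7079 (equals overall accuracy in single-label multiclass).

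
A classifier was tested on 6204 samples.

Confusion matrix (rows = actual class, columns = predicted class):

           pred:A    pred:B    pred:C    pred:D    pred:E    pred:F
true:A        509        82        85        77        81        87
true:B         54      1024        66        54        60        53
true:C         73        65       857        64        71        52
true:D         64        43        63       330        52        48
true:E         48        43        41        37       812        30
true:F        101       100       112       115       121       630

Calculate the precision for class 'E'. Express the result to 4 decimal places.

0.6784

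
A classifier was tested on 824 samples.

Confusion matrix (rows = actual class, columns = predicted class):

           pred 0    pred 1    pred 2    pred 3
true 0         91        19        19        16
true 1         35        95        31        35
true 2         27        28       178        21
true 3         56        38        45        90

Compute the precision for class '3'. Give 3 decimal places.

0.556

Take TP from the diagonal, FP from the rest of the '3' prediction marginal, FN from the rest of the '3' actual marginal.
precision = TP/(TP+FP).
3: TP=90, FP=16+35+21=72 → 90/162 = 0.5556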